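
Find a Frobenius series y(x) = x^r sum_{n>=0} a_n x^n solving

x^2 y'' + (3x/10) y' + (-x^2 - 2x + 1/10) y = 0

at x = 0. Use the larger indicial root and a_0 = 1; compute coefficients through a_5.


Write in Frobenius form y'' + (p(x)/x) y' + (q(x)/x^2) y = 0:
  p(x) = 3/10,  q(x) = -x^2 - 2x + 1/10.
Indicial equation: r(r-1) + (3/10) r + (1/10) = 0 -> roots r_1 = 1/2, r_2 = 1/5.
Take r = r_1 = 1/2. Let y(x) = x^r sum_{n>=0} a_n x^n with a_0 = 1.
Substitute y = x^r sum a_n x^n and match x^{r+n}. The recurrence is
  D(n) a_n - 2 a_{n-1} - 1 a_{n-2} = 0,  where D(n) = (r+n)(r+n-1) + (3/10)(r+n) + (1/10).
  a_n = [2 a_{n-1} + 1 a_{n-2}] / D(n).
Since the indicial polynomial factors as (r - r_1)(r - r_2), D(n) = (r_1 + n - r_1)(r_1 + n - r_2) = n(n + 3/10).
Evaluating step by step (a_0 = 1):
  n = 1: D(1) = 1(1 + 3/10) = 13/10; numerator = 2(1) = 2; a_1 = (2)/(13/10) = 20/13
  n = 2: D(2) = 2(2 + 3/10) = 23/5; numerator = 2(20/13) + 1(1) = 53/13; a_2 = (53/13)/(23/5) = 265/299
  n = 3: D(3) = 3(3 + 3/10) = 99/10; numerator = 2(265/299) + 1(20/13) = 990/299; a_3 = (990/299)/(99/10) = 100/299
  n = 4: D(4) = 4(4 + 3/10) = 86/5; numerator = 2(100/299) + 1(265/299) = 465/299; a_4 = (465/299)/(86/5) = 2325/25714
  n = 5: D(5) = 5(5 + 3/10) = 53/2; numerator = 2(2325/25714) + 1(100/299) = 6625/12857; a_5 = (6625/12857)/(53/2) = 250/12857

r = 1/2; a_0 = 1; a_1 = 20/13; a_2 = 265/299; a_3 = 100/299; a_4 = 2325/25714; a_5 = 250/12857


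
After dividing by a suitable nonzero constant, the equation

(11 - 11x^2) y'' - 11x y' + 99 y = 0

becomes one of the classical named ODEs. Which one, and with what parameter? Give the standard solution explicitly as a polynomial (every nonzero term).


All three coefficients share the factor 11; dividing through by 11 gives  (1 - x^2) y'' - x y' + 9 y = 0.
This matches the Chebyshev equation (1 - x^2) y'' - x y' + n^2 y = 0 (note the -x y' term, not -2x y') with n^2 = 9, so n = 3; the polynomial solution is T_3(x).
With y = sum_k a_k x^k, matching x^k gives (k+2)(k+1) a_{k+2} = (k^2 - n^2) a_k = (k - 3)(k + 3) a_k. The right side vanishes at k = 3, so the series with the parity of 3 terminates at degree 3.
Standard normalization: leading coefficient of T_n is 2^(n-1), so a_3 = 2^2 = 4. Work downward with a_k = (k+1)(k+2) a_{k+2} / ((k - 3)(k + 3)):
  a_1 = (2)(3)(4) / ((1 - 3)(1 + 3)) = 24/(-8) = -3
Hence T_3(x) = 4 x^3 - 3 x.

T_3(x); series = 4 x^3 - 3 x


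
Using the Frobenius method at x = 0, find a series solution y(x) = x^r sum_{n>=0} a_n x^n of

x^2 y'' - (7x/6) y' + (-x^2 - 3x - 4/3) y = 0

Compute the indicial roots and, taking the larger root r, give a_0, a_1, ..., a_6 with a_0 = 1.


Write in Frobenius form y'' + (p(x)/x) y' + (q(x)/x^2) y = 0:
  p(x) = -7/6,  q(x) = -x^2 - 3x - 4/3.
Indicial equation: r(r-1) + (-7/6) r + (-4/3) = 0 -> roots r_1 = 8/3, r_2 = -1/2.
Take r = r_1 = 8/3. Let y(x) = x^r sum_{n>=0} a_n x^n with a_0 = 1.
Substitute y = x^r sum a_n x^n and match x^{r+n}. The recurrence is
  D(n) a_n - 3 a_{n-1} - 1 a_{n-2} = 0,  where D(n) = (r+n)(r+n-1) + (-7/6)(r+n) + (-4/3).
  a_n = [3 a_{n-1} + 1 a_{n-2}] / D(n).
Since the indicial polynomial factors as (r - r_1)(r - r_2), D(n) = (r_1 + n - r_1)(r_1 + n - r_2) = n(n + 19/6).
Evaluating step by step (a_0 = 1):
  n = 1: D(1) = 1(1 + 19/6) = 25/6; numerator = 3(1) = 3; a_1 = (3)/(25/6) = 18/25
  n = 2: D(2) = 2(2 + 19/6) = 31/3; numerator = 3(18/25) + 1(1) = 79/25; a_2 = (79/25)/(31/3) = 237/775
  n = 3: D(3) = 3(3 + 19/6) = 37/2; numerator = 3(237/775) + 1(18/25) = 1269/775; a_3 = (1269/775)/(37/2) = 2538/28675
  n = 4: D(4) = 4(4 + 19/6) = 86/3; numerator = 3(2538/28675) + 1(237/775) = 16383/28675; a_4 = (16383/28675)/(86/3) = 1143/57350
  n = 5: D(5) = 5(5 + 19/6) = 245/6; numerator = 3(1143/57350) + 1(2538/28675) = 1701/11470; a_5 = (1701/11470)/(245/6) = 729/200725
  n = 6: D(6) = 6(6 + 19/6) = 55; numerator = 3(729/200725) + 1(1143/57350) = 495/16058; a_6 = (495/16058)/(55) = 9/16058

r = 8/3; a_0 = 1; a_1 = 18/25; a_2 = 237/775; a_3 = 2538/28675; a_4 = 1143/57350; a_5 = 729/200725; a_6 = 9/16058


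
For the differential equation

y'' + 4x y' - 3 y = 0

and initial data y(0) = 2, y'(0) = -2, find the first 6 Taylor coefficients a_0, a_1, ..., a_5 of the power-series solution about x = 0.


Ansatz: y(x) = sum_{n>=0} a_n x^n, so y'(x) = sum_{n>=1} n a_n x^(n-1) and y''(x) = sum_{n>=2} n(n-1) a_n x^(n-2).
Substitute into P(x) y'' + Q(x) y' + R(x) y = 0 with P(x) = 1, Q(x) = 4x, R(x) = -3, and match powers of x.
Initial conditions: a_0 = 2, a_1 = -2.
Setting the coefficient of each power of x to zero and solving order by order (substituting the coefficients already found):
  x^0: 2 a_2 - 3 a_0 = 0  ->  2 a_2 = 3 a_0 = 6  ->  a_2 = 3
  x^1: 6 a_3 + a_1 = 0  ->  6 a_3 = -a_1 = 2  ->  a_3 = 1/3
  x^2: 12 a_4 + 5 a_2 = 0  ->  12 a_4 = -5 a_2 = -15  ->  a_4 = -5/4
  x^3: 20 a_5 + 9 a_3 = 0  ->  20 a_5 = -9 a_3 = -3  ->  a_5 = -3/20
Truncated series: y(x) = 2 - 2 x + 3 x^2 + (1/3) x^3 - (5/4) x^4 - (3/20) x^5 + O(x^6).

a_0 = 2; a_1 = -2; a_2 = 3; a_3 = 1/3; a_4 = -5/4; a_5 = -3/20


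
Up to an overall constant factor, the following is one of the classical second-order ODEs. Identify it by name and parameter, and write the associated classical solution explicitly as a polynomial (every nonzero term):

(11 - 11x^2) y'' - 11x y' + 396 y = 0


All three coefficients share the factor 11; dividing through by 11 gives  (1 - x^2) y'' - x y' + 36 y = 0.
This matches the Chebyshev equation (1 - x^2) y'' - x y' + n^2 y = 0 (note the -x y' term, not -2x y') with n^2 = 36, so n = 6; the polynomial solution is T_6(x).
With y = sum_k a_k x^k, matching x^k gives (k+2)(k+1) a_{k+2} = (k^2 - n^2) a_k = (k - 6)(k + 6) a_k. The right side vanishes at k = 6, so the series with the parity of 6 terminates at degree 6.
Standard normalization: leading coefficient of T_n is 2^(n-1), so a_6 = 2^5 = 32. Work downward with a_k = (k+1)(k+2) a_{k+2} / ((k - 6)(k + 6)):
  a_4 = (5)(6)(32) / ((4 - 6)(4 + 6)) = 960/(-20) = -48
  a_2 = (3)(4)(-48) / ((2 - 6)(2 + 6)) = -576/(-32) = 18
  a_0 = (1)(2)(18) / ((0 - 6)(0 + 6)) = 36/(-36) = -1
Hence T_6(x) = 32 x^6 - 48 x^4 + 18 x^2 - 1.

T_6(x); series = 32 x^6 - 48 x^4 + 18 x^2 - 1


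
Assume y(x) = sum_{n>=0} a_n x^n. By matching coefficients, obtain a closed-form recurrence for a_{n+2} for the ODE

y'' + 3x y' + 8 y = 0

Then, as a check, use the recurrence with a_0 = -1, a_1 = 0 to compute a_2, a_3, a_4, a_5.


Substitute y = sum_n a_n x^n.
y''(x) has coefficient (n+2)(n+1) a_{n+2} at x^n;
3 x y'(x) has coefficient 3 n a_n at x^n (shift);
8 y(x) has coefficient 8 a_n at x^n.
Matching x^n: (n+2)(n+1) a_{n+2} + (3n + 8) a_n = 0.
Thus a_{n+2} = (-3n - 8) / ((n+1)(n+2)) * a_n.

Check with a_0 = -1, a_1 = 0 (apply the recurrence for n = 0, 1, 2, 3): a_0 = -1, a_1 = 0, a_2 = 4, a_3 = 0, a_4 = -14/3, a_5 = 0.

a_(n+2) = (-3n - 8) / ((n+1)(n+2)) * a_n; check: a_0 = -1, a_1 = 0, a_2 = 4, a_3 = 0, a_4 = -14/3, a_5 = 0


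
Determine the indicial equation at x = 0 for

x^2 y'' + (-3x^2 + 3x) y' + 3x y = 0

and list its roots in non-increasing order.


Divide by x^2 to reach normal form y'' + P_1(x) y' + P_2(x) y = 0 with P_1(x) = -3 + 3/x and P_2(x) = 3/x.
x = 0 is a singular point because the y'-coefficient -3 + 3/x has a pole at x = 0 and the y-coefficient 3/x has a pole at x = 0.
It is a regular singular point because x P_1(x) = p(x) = 3 - 3x and x^2 P_2(x) = q(x) = 3x are polynomials, hence analytic at x = 0.
p(0) = 3,  q(0) = 0.
Indicial equation: r(r-1) + p(0) r + q(0) = 0, i.e. r^2 + (p(0) - 1) r + q(0) = 0, i.e. r^2 + 2 r = 0.
Discriminant: (2)^2 - 4(0) = 4, so r = (-2 ± 2)/2.
Solving: r_1 = 0, r_2 = -2.

indicial: r^2 + 2 r = 0; roots r_1 = 0, r_2 = -2


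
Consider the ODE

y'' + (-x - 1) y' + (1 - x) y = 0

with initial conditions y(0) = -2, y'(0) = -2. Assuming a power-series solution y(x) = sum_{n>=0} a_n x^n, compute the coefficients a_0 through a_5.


Ansatz: y(x) = sum_{n>=0} a_n x^n, so y'(x) = sum_{n>=1} n a_n x^(n-1) and y''(x) = sum_{n>=2} n(n-1) a_n x^(n-2).
Substitute into P(x) y'' + Q(x) y' + R(x) y = 0 with P(x) = 1, Q(x) = -x - 1, R(x) = 1 - x, and match powers of x.
Initial conditions: a_0 = -2, a_1 = -2.
Setting the coefficient of each power of x to zero and solving order by order (substituting the coefficients already found):
  x^0: 2 a_2 - a_1 + a_0 = 0  ->  2 a_2 = a_1 - a_0 = 0  ->  a_2 = 0
  x^1: 6 a_3 - 2 a_2 - a_0 = 0  ->  6 a_3 = 2 a_2 + a_0 = -2  ->  a_3 = -1/3
  x^2: 12 a_4 - 3 a_3 - a_2 - a_1 = 0  ->  12 a_4 = 3 a_3 + a_2 + a_1 = -3  ->  a_4 = -1/4
  x^3: 20 a_5 - 4 a_4 - 2 a_3 - a_2 = 0  ->  20 a_5 = 4 a_4 + 2 a_3 + a_2 = -5/3  ->  a_5 = -1/12
Truncated series: y(x) = -2 - 2 x - (1/3) x^3 - (1/4) x^4 - (1/12) x^5 + O(x^6).

a_0 = -2; a_1 = -2; a_2 = 0; a_3 = -1/3; a_4 = -1/4; a_5 = -1/12


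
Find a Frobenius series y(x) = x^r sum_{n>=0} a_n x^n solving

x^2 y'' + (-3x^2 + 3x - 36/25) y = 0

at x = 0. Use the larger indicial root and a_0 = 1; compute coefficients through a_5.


Write in Frobenius form y'' + (p(x)/x) y' + (q(x)/x^2) y = 0:
  p(x) = 0,  q(x) = -3x^2 + 3x - 36/25.
Indicial equation: r(r-1) + (0) r + (-36/25) = 0 -> roots r_1 = 9/5, r_2 = -4/5.
Take r = r_1 = 9/5. Let y(x) = x^r sum_{n>=0} a_n x^n with a_0 = 1.
Substitute y = x^r sum a_n x^n and match x^{r+n}. The recurrence is
  D(n) a_n + 3 a_{n-1} - 3 a_{n-2} = 0,  where D(n) = (r+n)(r+n-1) + (0)(r+n) + (-36/25).
  a_n = [-3 a_{n-1} + 3 a_{n-2}] / D(n).
Since the indicial polynomial factors as (r - r_1)(r - r_2), D(n) = (r_1 + n - r_1)(r_1 + n - r_2) = n(n + 13/5).
Evaluating step by step (a_0 = 1):
  n = 1: D(1) = 1(1 + 13/5) = 18/5; numerator = -3(1) = -3; a_1 = (-3)/(18/5) = -5/6
  n = 2: D(2) = 2(2 + 13/5) = 46/5; numerator = -3(-5/6) + 3(1) = 11/2; a_2 = (11/2)/(46/5) = 55/92
  n = 3: D(3) = 3(3 + 13/5) = 84/5; numerator = -3(55/92) + 3(-5/6) = -395/92; a_3 = (-395/92)/(84/5) = -1975/7728
  n = 4: D(4) = 4(4 + 13/5) = 132/5; numerator = -3(-1975/7728) + 3(55/92) = 6595/2576; a_4 = (6595/2576)/(132/5) = 32975/340032
  n = 5: D(5) = 5(5 + 13/5) = 38; numerator = -3(32975/340032) + 3(-1975/7728) = -17125/16192; a_5 = (-17125/16192)/(38) = -17125/615296

r = 9/5; a_0 = 1; a_1 = -5/6; a_2 = 55/92; a_3 = -1975/7728; a_4 = 32975/340032; a_5 = -17125/615296


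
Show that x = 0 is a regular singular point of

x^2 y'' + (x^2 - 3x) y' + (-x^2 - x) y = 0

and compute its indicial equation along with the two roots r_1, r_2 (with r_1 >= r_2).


Divide by x^2 to reach normal form y'' + P_1(x) y' + P_2(x) y = 0 with P_1(x) = 1 - 3/x and P_2(x) = -1 - 1/x.
x = 0 is a singular point because the y'-coefficient 1 - 3/x has a pole at x = 0 and the y-coefficient -1 - 1/x has a pole at x = 0.
It is a regular singular point because x P_1(x) = p(x) = x - 3 and x^2 P_2(x) = q(x) = -x^2 - x are polynomials, hence analytic at x = 0.
p(0) = -3,  q(0) = 0.
Indicial equation: r(r-1) + p(0) r + q(0) = 0, i.e. r^2 + (p(0) - 1) r + q(0) = 0, i.e. r^2 - 4 r = 0.
Discriminant: (-4)^2 - 4(0) = 16, so r = (4 ± 4)/2.
Solving: r_1 = 4, r_2 = 0.

indicial: r^2 - 4 r = 0; roots r_1 = 4, r_2 = 0


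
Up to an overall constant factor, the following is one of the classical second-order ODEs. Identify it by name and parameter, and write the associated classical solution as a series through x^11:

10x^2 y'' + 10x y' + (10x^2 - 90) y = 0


All three coefficients share the factor 10; dividing through by 10 gives  x^2 y'' + x y' + (x^2 - 9) y = 0.
This matches the Bessel equation x^2 y'' + x y' + (x^2 - nu^2) y = 0 with nu^2 = 9, so nu = 3; the solution bounded at x = 0 is J_3(x).
Frobenius at x = 0: indicial roots ±nu; for r = nu the recurrence k(k + 2nu) c_k = -c_{k-2} gives the standard series J_nu(x) = sum_{k>=0} (-1)^k / (k! (k+nu)!) (x/2)^(2k+nu). Evaluate the first 5 terms:
  k = 0: (-1)^0 / (0! * 3! * 2^3) x^3 = 1/(1*6*8) x^3 = (1/48) x^3
  k = 1: (-1)^1 / (1! * 4! * 2^5) x^5 = -1/(1*24*32) x^5 = (-1/768) x^5
  k = 2: (-1)^2 / (2! * 5! * 2^7) x^7 = 1/(2*120*128) x^7 = (1/30720) x^7
  k = 3: (-1)^3 / (3! * 6! * 2^9) x^9 = -1/(6*720*512) x^9 = (-1/2211840) x^9
  k = 4: (-1)^4 / (4! * 7! * 2^11) x^11 = 1/(24*5040*2048) x^11 = (1/247726080) x^11
Hence J_3(x) = x^11/247726080 - x^9/2211840 + x^7/30720 - x^5/768 + x^3/48 + ....

J_3(x); series = x^11/247726080 - x^9/2211840 + x^7/30720 - x^5/768 + x^3/48


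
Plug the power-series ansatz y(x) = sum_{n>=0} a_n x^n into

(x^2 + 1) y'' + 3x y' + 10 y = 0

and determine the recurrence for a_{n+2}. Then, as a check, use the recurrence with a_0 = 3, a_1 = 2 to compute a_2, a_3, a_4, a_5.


Substitute y = sum_n a_n x^n.
(1 + 1 x^2) y'' contributes (n+2)(n+1) a_{n+2} + n(n-1) a_n at x^n.
3 x y'(x) contributes 3 n a_n at x^n.
10 y(x) contributes 10 a_n at x^n.
Matching x^n: (n+2)(n+1) a_{n+2} + (n(n-1) + 3 n + 10) a_n = 0.
Thus a_{n+2} = (-n(n-1) - 3 n - 10) / ((n+1)(n+2)) * a_n.

Check with a_0 = 3, a_1 = 2 (apply the recurrence for n = 0, 1, 2, 3): a_0 = 3, a_1 = 2, a_2 = -15, a_3 = -13/3, a_4 = 45/2, a_5 = 65/12.

a_(n+2) = (-n(n-1) - 3 n - 10) / ((n+1)(n+2)) * a_n; check: a_0 = 3, a_1 = 2, a_2 = -15, a_3 = -13/3, a_4 = 45/2, a_5 = 65/12


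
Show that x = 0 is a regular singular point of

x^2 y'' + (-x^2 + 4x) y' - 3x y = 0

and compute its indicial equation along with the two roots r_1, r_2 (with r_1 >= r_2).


Divide by x^2 to reach normal form y'' + P_1(x) y' + P_2(x) y = 0 with P_1(x) = -1 + 4/x and P_2(x) = -3/x.
x = 0 is a singular point because the y'-coefficient -1 + 4/x has a pole at x = 0 and the y-coefficient -3/x has a pole at x = 0.
It is a regular singular point because x P_1(x) = p(x) = 4 - x and x^2 P_2(x) = q(x) = -3x are polynomials, hence analytic at x = 0.
p(0) = 4,  q(0) = 0.
Indicial equation: r(r-1) + p(0) r + q(0) = 0, i.e. r^2 + (p(0) - 1) r + q(0) = 0, i.e. r^2 + 3 r = 0.
Discriminant: (3)^2 - 4(0) = 9, so r = (-3 ± 3)/2.
Solving: r_1 = 0, r_2 = -3.

indicial: r^2 + 3 r = 0; roots r_1 = 0, r_2 = -3


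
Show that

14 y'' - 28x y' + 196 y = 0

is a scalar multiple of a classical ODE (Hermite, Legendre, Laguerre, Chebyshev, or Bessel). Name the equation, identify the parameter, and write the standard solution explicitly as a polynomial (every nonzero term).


All three coefficients share the factor 14; dividing through by 14 gives  y'' - 2x y' + 14 y = 0.
This matches the Hermite equation y'' - 2x y' + 2n y = 0 with 2n = 14, so n = 7; the polynomial solution is H_7(x).
With y = sum_k a_k x^k, matching x^k gives (k+2)(k+1) a_{k+2} = 2(k - n) a_k = 2(k - 7) a_k. The right side vanishes at k = 7, so the series with the parity of 7 terminates at degree 7.
Standard normalization: leading coefficient of H_n is 2^n, so a_7 = 2^7 = 128. Work downward with a_k = (k+1)(k+2) a_{k+2} / (2(k - n)):
  a_5 = (6)(7)(128) / (2(5 - 7)) = 5376/(-4) = -1344
  a_3 = (4)(5)(-1344) / (2(3 - 7)) = -26880/(-8) = 3360
  a_1 = (2)(3)(3360) / (2(1 - 7)) = 20160/(-12) = -1680
Hence H_7(x) = 128 x^7 - 1344 x^5 + 3360 x^3 - 1680 x.

H_7(x); series = 128 x^7 - 1344 x^5 + 3360 x^3 - 1680 x


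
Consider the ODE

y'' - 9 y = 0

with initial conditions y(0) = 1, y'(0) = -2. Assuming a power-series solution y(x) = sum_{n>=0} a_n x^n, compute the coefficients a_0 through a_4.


Ansatz: y(x) = sum_{n>=0} a_n x^n, so y'(x) = sum_{n>=1} n a_n x^(n-1) and y''(x) = sum_{n>=2} n(n-1) a_n x^(n-2).
Substitute into P(x) y'' + Q(x) y' + R(x) y = 0 with P(x) = 1, Q(x) = 0, R(x) = -9, and match powers of x.
Initial conditions: a_0 = 1, a_1 = -2.
Setting the coefficient of each power of x to zero and solving order by order (substituting the coefficients already found):
  x^0: 2 a_2 - 9 a_0 = 0  ->  2 a_2 = 9 a_0 = 9  ->  a_2 = 9/2
  x^1: 6 a_3 - 9 a_1 = 0  ->  6 a_3 = 9 a_1 = -18  ->  a_3 = -3
  x^2: 12 a_4 - 9 a_2 = 0  ->  12 a_4 = 9 a_2 = 81/2  ->  a_4 = 27/8
Truncated series: y(x) = 1 - 2 x + (9/2) x^2 - 3 x^3 + (27/8) x^4 + O(x^5).

a_0 = 1; a_1 = -2; a_2 = 9/2; a_3 = -3; a_4 = 27/8


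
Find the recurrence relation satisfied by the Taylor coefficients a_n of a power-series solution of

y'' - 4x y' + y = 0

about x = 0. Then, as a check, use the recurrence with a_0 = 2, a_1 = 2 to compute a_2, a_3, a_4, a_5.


Substitute y = sum_n a_n x^n.
y''(x) has coefficient (n+2)(n+1) a_{n+2} at x^n;
-4 x y'(x) has coefficient -4 n a_n at x^n (shift);
y(x) has coefficient 1 a_n at x^n.
Matching x^n: (n+2)(n+1) a_{n+2} + (-4n + 1) a_n = 0.
Thus a_{n+2} = (4n - 1) / ((n+1)(n+2)) * a_n.

Check with a_0 = 2, a_1 = 2 (apply the recurrence for n = 0, 1, 2, 3): a_0 = 2, a_1 = 2, a_2 = -1, a_3 = 1, a_4 = -7/12, a_5 = 11/20.

a_(n+2) = (4n - 1) / ((n+1)(n+2)) * a_n; check: a_0 = 2, a_1 = 2, a_2 = -1, a_3 = 1, a_4 = -7/12, a_5 = 11/20


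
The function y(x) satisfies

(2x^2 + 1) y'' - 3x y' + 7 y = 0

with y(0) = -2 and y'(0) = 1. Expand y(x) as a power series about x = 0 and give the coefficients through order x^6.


Ansatz: y(x) = sum_{n>=0} a_n x^n, so y'(x) = sum_{n>=1} n a_n x^(n-1) and y''(x) = sum_{n>=2} n(n-1) a_n x^(n-2).
Substitute into P(x) y'' + Q(x) y' + R(x) y = 0 with P(x) = 2x^2 + 1, Q(x) = -3x, R(x) = 7, and match powers of x.
Initial conditions: a_0 = -2, a_1 = 1.
Setting the coefficient of each power of x to zero and solving order by order (substituting the coefficients already found):
  x^0: 2 a_2 + 7 a_0 = 0  ->  2 a_2 = -7 a_0 = 14  ->  a_2 = 7
  x^1: 6 a_3 + 4 a_1 = 0  ->  6 a_3 = -4 a_1 = -4  ->  a_3 = -2/3
  x^2: 12 a_4 + 5 a_2 = 0  ->  12 a_4 = -5 a_2 = -35  ->  a_4 = -35/12
  x^3: 20 a_5 + 10 a_3 = 0  ->  20 a_5 = -10 a_3 = 20/3  ->  a_5 = 1/3
  x^4: 30 a_6 + 19 a_4 = 0  ->  30 a_6 = -19 a_4 = 665/12  ->  a_6 = 133/72
Truncated series: y(x) = -2 + x + 7 x^2 - (2/3) x^3 - (35/12) x^4 + (1/3) x^5 + (133/72) x^6 + O(x^7).

a_0 = -2; a_1 = 1; a_2 = 7; a_3 = -2/3; a_4 = -35/12; a_5 = 1/3; a_6 = 133/72


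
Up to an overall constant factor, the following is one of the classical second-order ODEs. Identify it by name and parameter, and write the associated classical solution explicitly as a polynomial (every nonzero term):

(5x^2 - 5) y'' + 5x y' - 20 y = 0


All three coefficients share the factor -5; dividing through by -5 gives  (1 - x^2) y'' - x y' + 4 y = 0.
This matches the Chebyshev equation (1 - x^2) y'' - x y' + n^2 y = 0 (note the -x y' term, not -2x y') with n^2 = 4, so n = 2; the polynomial solution is T_2(x).
With y = sum_k a_k x^k, matching x^k gives (k+2)(k+1) a_{k+2} = (k^2 - n^2) a_k = (k - 2)(k + 2) a_k. The right side vanishes at k = 2, so the series with the parity of 2 terminates at degree 2.
Standard normalization: leading coefficient of T_n is 2^(n-1), so a_2 = 2^1 = 2. Work downward with a_k = (k+1)(k+2) a_{k+2} / ((k - 2)(k + 2)):
  a_0 = (1)(2)(2) / ((0 - 2)(0 + 2)) = 4/(-4) = -1
Hence T_2(x) = 2 x^2 - 1.

T_2(x); series = 2 x^2 - 1


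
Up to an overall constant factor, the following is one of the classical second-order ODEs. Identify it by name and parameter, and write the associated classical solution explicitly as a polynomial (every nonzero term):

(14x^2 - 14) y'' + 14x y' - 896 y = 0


All three coefficients share the factor -14; dividing through by -14 gives  (1 - x^2) y'' - x y' + 64 y = 0.
This matches the Chebyshev equation (1 - x^2) y'' - x y' + n^2 y = 0 (note the -x y' term, not -2x y') with n^2 = 64, so n = 8; the polynomial solution is T_8(x).
With y = sum_k a_k x^k, matching x^k gives (k+2)(k+1) a_{k+2} = (k^2 - n^2) a_k = (k - 8)(k + 8) a_k. The right side vanishes at k = 8, so the series with the parity of 8 terminates at degree 8.
Standard normalization: leading coefficient of T_n is 2^(n-1), so a_8 = 2^7 = 128. Work downward with a_k = (k+1)(k+2) a_{k+2} / ((k - 8)(k + 8)):
  a_6 = (7)(8)(128) / ((6 - 8)(6 + 8)) = 7168/(-28) = -256
  a_4 = (5)(6)(-256) / ((4 - 8)(4 + 8)) = -7680/(-48) = 160
  a_2 = (3)(4)(160) / ((2 - 8)(2 + 8)) = 1920/(-60) = -32
  a_0 = (1)(2)(-32) / ((0 - 8)(0 + 8)) = -64/(-64) = 1
Hence T_8(x) = 128 x^8 - 256 x^6 + 160 x^4 - 32 x^2 + 1.

T_8(x); series = 128 x^8 - 256 x^6 + 160 x^4 - 32 x^2 + 1


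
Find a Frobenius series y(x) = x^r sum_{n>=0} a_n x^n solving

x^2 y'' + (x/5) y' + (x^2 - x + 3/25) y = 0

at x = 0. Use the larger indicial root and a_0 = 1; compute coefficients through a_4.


Write in Frobenius form y'' + (p(x)/x) y' + (q(x)/x^2) y = 0:
  p(x) = 1/5,  q(x) = x^2 - x + 3/25.
Indicial equation: r(r-1) + (1/5) r + (3/25) = 0 -> roots r_1 = 3/5, r_2 = 1/5.
Take r = r_1 = 3/5. Let y(x) = x^r sum_{n>=0} a_n x^n with a_0 = 1.
Substitute y = x^r sum a_n x^n and match x^{r+n}. The recurrence is
  D(n) a_n - 1 a_{n-1} + 1 a_{n-2} = 0,  where D(n) = (r+n)(r+n-1) + (1/5)(r+n) + (3/25).
  a_n = [1 a_{n-1} - 1 a_{n-2}] / D(n).
Since the indicial polynomial factors as (r - r_1)(r - r_2), D(n) = (r_1 + n - r_1)(r_1 + n - r_2) = n(n + 2/5).
Evaluating step by step (a_0 = 1):
  n = 1: D(1) = 1(1 + 2/5) = 7/5; numerator = 1(1) = 1; a_1 = (1)/(7/5) = 5/7
  n = 2: D(2) = 2(2 + 2/5) = 24/5; numerator = 1(5/7) - 1(1) = -2/7; a_2 = (-2/7)/(24/5) = -5/84
  n = 3: D(3) = 3(3 + 2/5) = 51/5; numerator = 1(-5/84) - 1(5/7) = -65/84; a_3 = (-65/84)/(51/5) = -325/4284
  n = 4: D(4) = 4(4 + 2/5) = 88/5; numerator = 1(-325/4284) - 1(-5/84) = -5/306; a_4 = (-5/306)/(88/5) = -25/26928

r = 3/5; a_0 = 1; a_1 = 5/7; a_2 = -5/84; a_3 = -325/4284; a_4 = -25/26928


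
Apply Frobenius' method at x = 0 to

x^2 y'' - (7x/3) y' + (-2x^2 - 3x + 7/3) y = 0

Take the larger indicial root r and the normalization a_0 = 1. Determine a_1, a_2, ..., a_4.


Write in Frobenius form y'' + (p(x)/x) y' + (q(x)/x^2) y = 0:
  p(x) = -7/3,  q(x) = -2x^2 - 3x + 7/3.
Indicial equation: r(r-1) + (-7/3) r + (7/3) = 0 -> roots r_1 = 7/3, r_2 = 1.
Take r = r_1 = 7/3. Let y(x) = x^r sum_{n>=0} a_n x^n with a_0 = 1.
Substitute y = x^r sum a_n x^n and match x^{r+n}. The recurrence is
  D(n) a_n - 3 a_{n-1} - 2 a_{n-2} = 0,  where D(n) = (r+n)(r+n-1) + (-7/3)(r+n) + (7/3).
  a_n = [3 a_{n-1} + 2 a_{n-2}] / D(n).
Since the indicial polynomial factors as (r - r_1)(r - r_2), D(n) = (r_1 + n - r_1)(r_1 + n - r_2) = n(n + 4/3).
Evaluating step by step (a_0 = 1):
  n = 1: D(1) = 1(1 + 4/3) = 7/3; numerator = 3(1) = 3; a_1 = (3)/(7/3) = 9/7
  n = 2: D(2) = 2(2 + 4/3) = 20/3; numerator = 3(9/7) + 2(1) = 41/7; a_2 = (41/7)/(20/3) = 123/140
  n = 3: D(3) = 3(3 + 4/3) = 13; numerator = 3(123/140) + 2(9/7) = 729/140; a_3 = (729/140)/(13) = 729/1820
  n = 4: D(4) = 4(4 + 4/3) = 64/3; numerator = 3(729/1820) + 2(123/140) = 1077/364; a_4 = (1077/364)/(64/3) = 3231/23296

r = 7/3; a_0 = 1; a_1 = 9/7; a_2 = 123/140; a_3 = 729/1820; a_4 = 3231/23296


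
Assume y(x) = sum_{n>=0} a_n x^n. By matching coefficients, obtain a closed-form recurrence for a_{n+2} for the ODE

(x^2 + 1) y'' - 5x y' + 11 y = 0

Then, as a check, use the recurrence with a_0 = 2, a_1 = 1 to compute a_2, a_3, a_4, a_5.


Substitute y = sum_n a_n x^n.
(1 + 1 x^2) y'' contributes (n+2)(n+1) a_{n+2} + n(n-1) a_n at x^n.
-5 x y'(x) contributes -5 n a_n at x^n.
11 y(x) contributes 11 a_n at x^n.
Matching x^n: (n+2)(n+1) a_{n+2} + (n(n-1) - 5 n + 11) a_n = 0.
Thus a_{n+2} = (-n(n-1) + 5 n - 11) / ((n+1)(n+2)) * a_n.

Check with a_0 = 2, a_1 = 1 (apply the recurrence for n = 0, 1, 2, 3): a_0 = 2, a_1 = 1, a_2 = -11, a_3 = -1, a_4 = 11/4, a_5 = 1/10.

a_(n+2) = (-n(n-1) + 5 n - 11) / ((n+1)(n+2)) * a_n; check: a_0 = 2, a_1 = 1, a_2 = -11, a_3 = -1, a_4 = 11/4, a_5 = 1/10


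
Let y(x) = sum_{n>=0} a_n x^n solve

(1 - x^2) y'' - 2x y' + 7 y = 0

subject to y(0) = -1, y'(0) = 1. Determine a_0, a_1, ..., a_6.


Ansatz: y(x) = sum_{n>=0} a_n x^n, so y'(x) = sum_{n>=1} n a_n x^(n-1) and y''(x) = sum_{n>=2} n(n-1) a_n x^(n-2).
Substitute into P(x) y'' + Q(x) y' + R(x) y = 0 with P(x) = 1 - x^2, Q(x) = -2x, R(x) = 7, and match powers of x.
Initial conditions: a_0 = -1, a_1 = 1.
Setting the coefficient of each power of x to zero and solving order by order (substituting the coefficients already found):
  x^0: 2 a_2 + 7 a_0 = 0  ->  2 a_2 = -7 a_0 = 7  ->  a_2 = 7/2
  x^1: 6 a_3 + 5 a_1 = 0  ->  6 a_3 = -5 a_1 = -5  ->  a_3 = -5/6
  x^2: 12 a_4 + a_2 = 0  ->  12 a_4 = -a_2 = -7/2  ->  a_4 = -7/24
  x^3: 20 a_5 - 5 a_3 = 0  ->  20 a_5 = 5 a_3 = -25/6  ->  a_5 = -5/24
  x^4: 30 a_6 - 13 a_4 = 0  ->  30 a_6 = 13 a_4 = -91/24  ->  a_6 = -91/720
Truncated series: y(x) = -1 + x + (7/2) x^2 - (5/6) x^3 - (7/24) x^4 - (5/24) x^5 - (91/720) x^6 + O(x^7).

a_0 = -1; a_1 = 1; a_2 = 7/2; a_3 = -5/6; a_4 = -7/24; a_5 = -5/24; a_6 = -91/720


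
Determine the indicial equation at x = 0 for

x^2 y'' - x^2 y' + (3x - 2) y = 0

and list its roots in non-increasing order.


Divide by x^2 to reach normal form y'' + P_1(x) y' + P_2(x) y = 0 with P_1(x) = -1 and P_2(x) = 3/x - 2/x^2.
x = 0 is a singular point because the y-coefficient 3/x - 2/x^2 has a pole at x = 0.
It is a regular singular point because x P_1(x) = p(x) = -x and x^2 P_2(x) = q(x) = 3x - 2 are polynomials, hence analytic at x = 0.
p(0) = 0,  q(0) = -2.
Indicial equation: r(r-1) + p(0) r + q(0) = 0, i.e. r^2 + (p(0) - 1) r + q(0) = 0, i.e. r^2 - 1 r - 2 = 0.
Discriminant: (-1)^2 - 4(-2) = 9, so r = (1 ± 3)/2.
Solving: r_1 = 2, r_2 = -1.

indicial: r^2 - 1 r - 2 = 0; roots r_1 = 2, r_2 = -1


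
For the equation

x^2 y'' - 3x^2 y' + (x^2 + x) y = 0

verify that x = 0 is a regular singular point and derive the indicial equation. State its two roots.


Divide by x^2 to reach normal form y'' + P_1(x) y' + P_2(x) y = 0 with P_1(x) = -3 and P_2(x) = 1 + 1/x.
x = 0 is a singular point because the y-coefficient 1 + 1/x has a pole at x = 0.
It is a regular singular point because x P_1(x) = p(x) = -3x and x^2 P_2(x) = q(x) = x^2 + x are polynomials, hence analytic at x = 0.
p(0) = 0,  q(0) = 0.
Indicial equation: r(r-1) + p(0) r + q(0) = 0, i.e. r^2 + (p(0) - 1) r + q(0) = 0, i.e. r^2 - 1 r = 0.
Discriminant: (-1)^2 - 4(0) = 1, so r = (1 ± 1)/2.
Solving: r_1 = 1, r_2 = 0.

indicial: r^2 - 1 r = 0; roots r_1 = 1, r_2 = 0


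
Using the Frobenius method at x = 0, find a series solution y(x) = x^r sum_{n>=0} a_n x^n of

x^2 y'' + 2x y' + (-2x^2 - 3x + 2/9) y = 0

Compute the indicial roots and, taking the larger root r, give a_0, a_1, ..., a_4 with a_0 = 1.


Write in Frobenius form y'' + (p(x)/x) y' + (q(x)/x^2) y = 0:
  p(x) = 2,  q(x) = -2x^2 - 3x + 2/9.
Indicial equation: r(r-1) + (2) r + (2/9) = 0 -> roots r_1 = -1/3, r_2 = -2/3.
Take r = r_1 = -1/3. Let y(x) = x^r sum_{n>=0} a_n x^n with a_0 = 1.
Substitute y = x^r sum a_n x^n and match x^{r+n}. The recurrence is
  D(n) a_n - 3 a_{n-1} - 2 a_{n-2} = 0,  where D(n) = (r+n)(r+n-1) + (2)(r+n) + (2/9).
  a_n = [3 a_{n-1} + 2 a_{n-2}] / D(n).
Since the indicial polynomial factors as (r - r_1)(r - r_2), D(n) = (r_1 + n - r_1)(r_1 + n - r_2) = n(n + 1/3).
Evaluating step by step (a_0 = 1):
  n = 1: D(1) = 1(1 + 1/3) = 4/3; numerator = 3(1) = 3; a_1 = (3)/(4/3) = 9/4
  n = 2: D(2) = 2(2 + 1/3) = 14/3; numerator = 3(9/4) + 2(1) = 35/4; a_2 = (35/4)/(14/3) = 15/8
  n = 3: D(3) = 3(3 + 1/3) = 10; numerator = 3(15/8) + 2(9/4) = 81/8; a_3 = (81/8)/(10) = 81/80
  n = 4: D(4) = 4(4 + 1/3) = 52/3; numerator = 3(81/80) + 2(15/8) = 543/80; a_4 = (543/80)/(52/3) = 1629/4160

r = -1/3; a_0 = 1; a_1 = 9/4; a_2 = 15/8; a_3 = 81/80; a_4 = 1629/4160


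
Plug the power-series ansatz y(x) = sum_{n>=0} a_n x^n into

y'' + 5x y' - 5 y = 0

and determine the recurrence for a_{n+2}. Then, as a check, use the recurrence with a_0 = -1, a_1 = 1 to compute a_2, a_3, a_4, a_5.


Substitute y = sum_n a_n x^n.
y''(x) has coefficient (n+2)(n+1) a_{n+2} at x^n;
5 x y'(x) has coefficient 5 n a_n at x^n (shift);
-5 y(x) has coefficient -5 a_n at x^n.
Matching x^n: (n+2)(n+1) a_{n+2} + (5n - 5) a_n = 0.
Thus a_{n+2} = (-5n + 5) / ((n+1)(n+2)) * a_n.

Check with a_0 = -1, a_1 = 1 (apply the recurrence for n = 0, 1, 2, 3): a_0 = -1, a_1 = 1, a_2 = -5/2, a_3 = 0, a_4 = 25/24, a_5 = 0.

a_(n+2) = (-5n + 5) / ((n+1)(n+2)) * a_n; check: a_0 = -1, a_1 = 1, a_2 = -5/2, a_3 = 0, a_4 = 25/24, a_5 = 0


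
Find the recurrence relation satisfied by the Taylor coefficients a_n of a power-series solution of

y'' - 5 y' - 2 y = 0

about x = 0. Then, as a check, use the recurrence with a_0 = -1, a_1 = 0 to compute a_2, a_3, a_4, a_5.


Substitute y = sum_n a_n x^n.
y''(x) has coefficient (n+2)(n+1) a_{n+2} at x^n;
-5 y'(x) has coefficient -5 (n+1) a_{n+1} at x^n;
-2 y(x) has coefficient -2 a_n at x^n.
Matching x^n: (n+2)(n+1) a_{n+2} - 5 (n+1) a_{n+1} - 2 a_n = 0.
Thus a_{n+2} = [5 (n+1) a_{n+1} + 2 a_n] / ((n+1)(n+2)).

Check with a_0 = -1, a_1 = 0 (apply the recurrence for n = 0, 1, 2, 3): a_0 = -1, a_1 = 0, a_2 = -1, a_3 = -5/3, a_4 = -9/4, a_5 = -29/12.

a_(n+2) = [5 (n+1) a_(n+1) + 2 a_n] / ((n+1)(n+2)); check: a_0 = -1, a_1 = 0, a_2 = -1, a_3 = -5/3, a_4 = -9/4, a_5 = -29/12


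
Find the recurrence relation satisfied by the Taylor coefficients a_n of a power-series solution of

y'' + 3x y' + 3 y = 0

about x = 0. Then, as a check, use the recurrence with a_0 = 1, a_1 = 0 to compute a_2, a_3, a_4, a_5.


Substitute y = sum_n a_n x^n.
y''(x) has coefficient (n+2)(n+1) a_{n+2} at x^n;
3 x y'(x) has coefficient 3 n a_n at x^n (shift);
3 y(x) has coefficient 3 a_n at x^n.
Matching x^n: (n+2)(n+1) a_{n+2} + (3n + 3) a_n = 0.
Thus a_{n+2} = (-3n - 3) / ((n+1)(n+2)) * a_n.

Check with a_0 = 1, a_1 = 0 (apply the recurrence for n = 0, 1, 2, 3): a_0 = 1, a_1 = 0, a_2 = -3/2, a_3 = 0, a_4 = 9/8, a_5 = 0.

a_(n+2) = (-3n - 3) / ((n+1)(n+2)) * a_n; check: a_0 = 1, a_1 = 0, a_2 = -3/2, a_3 = 0, a_4 = 9/8, a_5 = 0


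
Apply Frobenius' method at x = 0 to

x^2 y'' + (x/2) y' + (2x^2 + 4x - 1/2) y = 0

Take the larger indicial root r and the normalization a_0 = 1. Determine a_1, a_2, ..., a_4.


Write in Frobenius form y'' + (p(x)/x) y' + (q(x)/x^2) y = 0:
  p(x) = 1/2,  q(x) = 2x^2 + 4x - 1/2.
Indicial equation: r(r-1) + (1/2) r + (-1/2) = 0 -> roots r_1 = 1, r_2 = -1/2.
Take r = r_1 = 1. Let y(x) = x^r sum_{n>=0} a_n x^n with a_0 = 1.
Substitute y = x^r sum a_n x^n and match x^{r+n}. The recurrence is
  D(n) a_n + 4 a_{n-1} + 2 a_{n-2} = 0,  where D(n) = (r+n)(r+n-1) + (1/2)(r+n) + (-1/2).
  a_n = [-4 a_{n-1} - 2 a_{n-2}] / D(n).
Since the indicial polynomial factors as (r - r_1)(r - r_2), D(n) = (r_1 + n - r_1)(r_1 + n - r_2) = n(n + 3/2).
Evaluating step by step (a_0 = 1):
  n = 1: D(1) = 1(1 + 3/2) = 5/2; numerator = -4(1) = -4; a_1 = (-4)/(5/2) = -8/5
  n = 2: D(2) = 2(2 + 3/2) = 7; numerator = -4(-8/5) - 2(1) = 22/5; a_2 = (22/5)/(7) = 22/35
  n = 3: D(3) = 3(3 + 3/2) = 27/2; numerator = -4(22/35) - 2(-8/5) = 24/35; a_3 = (24/35)/(27/2) = 16/315
  n = 4: D(4) = 4(4 + 3/2) = 22; numerator = -4(16/315) - 2(22/35) = -92/63; a_4 = (-92/63)/(22) = -46/693

r = 1; a_0 = 1; a_1 = -8/5; a_2 = 22/35; a_3 = 16/315; a_4 = -46/693


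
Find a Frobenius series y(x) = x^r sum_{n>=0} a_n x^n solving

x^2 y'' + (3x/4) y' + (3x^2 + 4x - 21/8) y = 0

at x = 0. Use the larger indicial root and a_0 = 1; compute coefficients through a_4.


Write in Frobenius form y'' + (p(x)/x) y' + (q(x)/x^2) y = 0:
  p(x) = 3/4,  q(x) = 3x^2 + 4x - 21/8.
Indicial equation: r(r-1) + (3/4) r + (-21/8) = 0 -> roots r_1 = 7/4, r_2 = -3/2.
Take r = r_1 = 7/4. Let y(x) = x^r sum_{n>=0} a_n x^n with a_0 = 1.
Substitute y = x^r sum a_n x^n and match x^{r+n}. The recurrence is
  D(n) a_n + 4 a_{n-1} + 3 a_{n-2} = 0,  where D(n) = (r+n)(r+n-1) + (3/4)(r+n) + (-21/8).
  a_n = [-4 a_{n-1} - 3 a_{n-2}] / D(n).
Since the indicial polynomial factors as (r - r_1)(r - r_2), D(n) = (r_1 + n - r_1)(r_1 + n - r_2) = n(n + 13/4).
Evaluating step by step (a_0 = 1):
  n = 1: D(1) = 1(1 + 13/4) = 17/4; numerator = -4(1) = -4; a_1 = (-4)/(17/4) = -16/17
  n = 2: D(2) = 2(2 + 13/4) = 21/2; numerator = -4(-16/17) - 3(1) = 13/17; a_2 = (13/17)/(21/2) = 26/357
  n = 3: D(3) = 3(3 + 13/4) = 75/4; numerator = -4(26/357) - 3(-16/17) = 904/357; a_3 = (904/357)/(75/4) = 3616/26775
  n = 4: D(4) = 4(4 + 13/4) = 29; numerator = -4(3616/26775) - 3(26/357) = -2902/3825; a_4 = (-2902/3825)/(29) = -2902/110925

r = 7/4; a_0 = 1; a_1 = -16/17; a_2 = 26/357; a_3 = 3616/26775; a_4 = -2902/110925


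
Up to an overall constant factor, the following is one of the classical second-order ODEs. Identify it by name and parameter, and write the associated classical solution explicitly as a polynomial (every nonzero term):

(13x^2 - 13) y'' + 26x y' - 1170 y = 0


All three coefficients share the factor -13; dividing through by -13 gives  (1 - x^2) y'' - 2x y' + 90 y = 0.
This matches the Legendre equation (1 - x^2) y'' - 2x y' + n(n+1) y = 0 (note the -2x y' term) with n(n+1) = 90, so n = 9; the polynomial solution is P_9(x).
With y = sum_k a_k x^k, matching x^k gives (k+2)(k+1) a_{k+2} = [k(k+1) - n(n+1)] a_k = (k - 9)(k + 10) a_k. The right side vanishes at k = 9, so the series with the parity of 9 terminates at degree 9.
Standard normalization (P_n(1) = 1): leading coefficient (2n)!/(2^n (n!)^2) = 6402373705728000/(512*131681894400) = 12155/128, so a_9 = 12155/128. Work downward with a_k = (k+1)(k+2) a_{k+2} / ((k - 9)(k + 10)):
  a_7 = (8)(9)(12155/128) / ((7 - 9)(7 + 10)) = (109395/16)/(-34) = -6435/32
  a_5 = (6)(7)(-6435/32) / ((5 - 9)(5 + 10)) = (-135135/16)/(-60) = 9009/64
  a_3 = (4)(5)(9009/64) / ((3 - 9)(3 + 10)) = (45045/16)/(-78) = -1155/32
  a_1 = (2)(3)(-1155/32) / ((1 - 9)(1 + 10)) = (-3465/16)/(-88) = 315/128
Hence P_9(x) = 12155 x^9/128 - 6435 x^7/32 + 9009 x^5/64 - 1155 x^3/32 + 315 x/128.

P_9(x); series = 12155 x^9/128 - 6435 x^7/32 + 9009 x^5/64 - 1155 x^3/32 + 315 x/128


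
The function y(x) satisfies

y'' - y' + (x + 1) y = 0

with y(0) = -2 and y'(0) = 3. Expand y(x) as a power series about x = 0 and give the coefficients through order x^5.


Ansatz: y(x) = sum_{n>=0} a_n x^n, so y'(x) = sum_{n>=1} n a_n x^(n-1) and y''(x) = sum_{n>=2} n(n-1) a_n x^(n-2).
Substitute into P(x) y'' + Q(x) y' + R(x) y = 0 with P(x) = 1, Q(x) = -1, R(x) = x + 1, and match powers of x.
Initial conditions: a_0 = -2, a_1 = 3.
Setting the coefficient of each power of x to zero and solving order by order (substituting the coefficients already found):
  x^0: 2 a_2 - a_1 + a_0 = 0  ->  2 a_2 = a_1 - a_0 = 5  ->  a_2 = 5/2
  x^1: 6 a_3 - 2 a_2 + a_1 + a_0 = 0  ->  6 a_3 = 2 a_2 - a_1 - a_0 = 4  ->  a_3 = 2/3
  x^2: 12 a_4 - 3 a_3 + a_2 + a_1 = 0  ->  12 a_4 = 3 a_3 - a_2 - a_1 = -7/2  ->  a_4 = -7/24
  x^3: 20 a_5 - 4 a_4 + a_3 + a_2 = 0  ->  20 a_5 = 4 a_4 - a_3 - a_2 = -13/3  ->  a_5 = -13/60
Truncated series: y(x) = -2 + 3 x + (5/2) x^2 + (2/3) x^3 - (7/24) x^4 - (13/60) x^5 + O(x^6).

a_0 = -2; a_1 = 3; a_2 = 5/2; a_3 = 2/3; a_4 = -7/24; a_5 = -13/60


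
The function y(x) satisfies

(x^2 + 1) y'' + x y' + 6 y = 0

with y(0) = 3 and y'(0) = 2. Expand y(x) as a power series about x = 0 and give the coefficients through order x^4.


Ansatz: y(x) = sum_{n>=0} a_n x^n, so y'(x) = sum_{n>=1} n a_n x^(n-1) and y''(x) = sum_{n>=2} n(n-1) a_n x^(n-2).
Substitute into P(x) y'' + Q(x) y' + R(x) y = 0 with P(x) = x^2 + 1, Q(x) = x, R(x) = 6, and match powers of x.
Initial conditions: a_0 = 3, a_1 = 2.
Setting the coefficient of each power of x to zero and solving order by order (substituting the coefficients already found):
  x^0: 2 a_2 + 6 a_0 = 0  ->  2 a_2 = -6 a_0 = -18  ->  a_2 = -9
  x^1: 6 a_3 + 7 a_1 = 0  ->  6 a_3 = -7 a_1 = -14  ->  a_3 = -7/3
  x^2: 12 a_4 + 10 a_2 = 0  ->  12 a_4 = -10 a_2 = 90  ->  a_4 = 15/2
Truncated series: y(x) = 3 + 2 x - 9 x^2 - (7/3) x^3 + (15/2) x^4 + O(x^5).

a_0 = 3; a_1 = 2; a_2 = -9; a_3 = -7/3; a_4 = 15/2


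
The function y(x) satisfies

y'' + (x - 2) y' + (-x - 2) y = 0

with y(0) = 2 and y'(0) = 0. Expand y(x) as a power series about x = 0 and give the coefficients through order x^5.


Ansatz: y(x) = sum_{n>=0} a_n x^n, so y'(x) = sum_{n>=1} n a_n x^(n-1) and y''(x) = sum_{n>=2} n(n-1) a_n x^(n-2).
Substitute into P(x) y'' + Q(x) y' + R(x) y = 0 with P(x) = 1, Q(x) = x - 2, R(x) = -x - 2, and match powers of x.
Initial conditions: a_0 = 2, a_1 = 0.
Setting the coefficient of each power of x to zero and solving order by order (substituting the coefficients already found):
  x^0: 2 a_2 - 2 a_1 - 2 a_0 = 0  ->  2 a_2 = 2 a_1 + 2 a_0 = 4  ->  a_2 = 2
  x^1: 6 a_3 - 4 a_2 - a_1 - a_0 = 0  ->  6 a_3 = 4 a_2 + a_1 + a_0 = 10  ->  a_3 = 5/3
  x^2: 12 a_4 - 6 a_3 - a_1 = 0  ->  12 a_4 = 6 a_3 + a_1 = 10  ->  a_4 = 5/6
  x^3: 20 a_5 - 8 a_4 + a_3 - a_2 = 0  ->  20 a_5 = 8 a_4 - a_3 + a_2 = 7  ->  a_5 = 7/20
Truncated series: y(x) = 2 + 2 x^2 + (5/3) x^3 + (5/6) x^4 + (7/20) x^5 + O(x^6).

a_0 = 2; a_1 = 0; a_2 = 2; a_3 = 5/3; a_4 = 5/6; a_5 = 7/20


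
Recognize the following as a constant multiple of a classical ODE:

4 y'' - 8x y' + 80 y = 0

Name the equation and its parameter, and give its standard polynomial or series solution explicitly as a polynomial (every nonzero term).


All three coefficients share the factor 4; dividing through by 4 gives  y'' - 2x y' + 20 y = 0.
This matches the Hermite equation y'' - 2x y' + 2n y = 0 with 2n = 20, so n = 10; the polynomial solution is H_10(x).
With y = sum_k a_k x^k, matching x^k gives (k+2)(k+1) a_{k+2} = 2(k - n) a_k = 2(k - 10) a_k. The right side vanishes at k = 10, so the series with the parity of 10 terminates at degree 10.
Standard normalization: leading coefficient of H_n is 2^n, so a_10 = 2^10 = 1024. Work downward with a_k = (k+1)(k+2) a_{k+2} / (2(k - n)):
  a_8 = (9)(10)(1024) / (2(8 - 10)) = 92160/(-4) = -23040
  a_6 = (7)(8)(-23040) / (2(6 - 10)) = -1290240/(-8) = 161280
  a_4 = (5)(6)(161280) / (2(4 - 10)) = 4838400/(-12) = -403200
  a_2 = (3)(4)(-403200) / (2(2 - 10)) = -4838400/(-16) = 302400
  a_0 = (1)(2)(302400) / (2(0 - 10)) = 604800/(-20) = -30240
Hence H_10(x) = 1024 x^10 - 23040 x^8 + 161280 x^6 - 403200 x^4 + 302400 x^2 - 30240.

H_10(x); series = 1024 x^10 - 23040 x^8 + 161280 x^6 - 403200 x^4 + 302400 x^2 - 30240


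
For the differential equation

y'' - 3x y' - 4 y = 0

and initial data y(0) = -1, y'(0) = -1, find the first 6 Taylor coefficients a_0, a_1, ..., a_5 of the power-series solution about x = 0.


Ansatz: y(x) = sum_{n>=0} a_n x^n, so y'(x) = sum_{n>=1} n a_n x^(n-1) and y''(x) = sum_{n>=2} n(n-1) a_n x^(n-2).
Substitute into P(x) y'' + Q(x) y' + R(x) y = 0 with P(x) = 1, Q(x) = -3x, R(x) = -4, and match powers of x.
Initial conditions: a_0 = -1, a_1 = -1.
Setting the coefficient of each power of x to zero and solving order by order (substituting the coefficients already found):
  x^0: 2 a_2 - 4 a_0 = 0  ->  2 a_2 = 4 a_0 = -4  ->  a_2 = -2
  x^1: 6 a_3 - 7 a_1 = 0  ->  6 a_3 = 7 a_1 = -7  ->  a_3 = -7/6
  x^2: 12 a_4 - 10 a_2 = 0  ->  12 a_4 = 10 a_2 = -20  ->  a_4 = -5/3
  x^3: 20 a_5 - 13 a_3 = 0  ->  20 a_5 = 13 a_3 = -91/6  ->  a_5 = -91/120
Truncated series: y(x) = -1 - x - 2 x^2 - (7/6) x^3 - (5/3) x^4 - (91/120) x^5 + O(x^6).

a_0 = -1; a_1 = -1; a_2 = -2; a_3 = -7/6; a_4 = -5/3; a_5 = -91/120


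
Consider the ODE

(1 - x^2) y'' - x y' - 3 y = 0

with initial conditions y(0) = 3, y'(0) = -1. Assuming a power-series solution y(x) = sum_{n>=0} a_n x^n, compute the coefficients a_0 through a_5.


Ansatz: y(x) = sum_{n>=0} a_n x^n, so y'(x) = sum_{n>=1} n a_n x^(n-1) and y''(x) = sum_{n>=2} n(n-1) a_n x^(n-2).
Substitute into P(x) y'' + Q(x) y' + R(x) y = 0 with P(x) = 1 - x^2, Q(x) = -x, R(x) = -3, and match powers of x.
Initial conditions: a_0 = 3, a_1 = -1.
Setting the coefficient of each power of x to zero and solving order by order (substituting the coefficients already found):
  x^0: 2 a_2 - 3 a_0 = 0  ->  2 a_2 = 3 a_0 = 9  ->  a_2 = 9/2
  x^1: 6 a_3 - 4 a_1 = 0  ->  6 a_3 = 4 a_1 = -4  ->  a_3 = -2/3
  x^2: 12 a_4 - 7 a_2 = 0  ->  12 a_4 = 7 a_2 = 63/2  ->  a_4 = 21/8
  x^3: 20 a_5 - 12 a_3 = 0  ->  20 a_5 = 12 a_3 = -8  ->  a_5 = -2/5
Truncated series: y(x) = 3 - x + (9/2) x^2 - (2/3) x^3 + (21/8) x^4 - (2/5) x^5 + O(x^6).

a_0 = 3; a_1 = -1; a_2 = 9/2; a_3 = -2/3; a_4 = 21/8; a_5 = -2/5


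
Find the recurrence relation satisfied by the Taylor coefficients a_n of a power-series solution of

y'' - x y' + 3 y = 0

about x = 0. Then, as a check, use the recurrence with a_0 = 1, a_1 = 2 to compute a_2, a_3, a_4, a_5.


Substitute y = sum_n a_n x^n.
y''(x) has coefficient (n+2)(n+1) a_{n+2} at x^n;
-x y'(x) has coefficient -n a_n at x^n (shift);
3 y(x) has coefficient 3 a_n at x^n.
Matching x^n: (n+2)(n+1) a_{n+2} + (-n + 3) a_n = 0.
Thus a_{n+2} = (n - 3) / ((n+1)(n+2)) * a_n.

Check with a_0 = 1, a_1 = 2 (apply the recurrence for n = 0, 1, 2, 3): a_0 = 1, a_1 = 2, a_2 = -3/2, a_3 = -2/3, a_4 = 1/8, a_5 = 0.

a_(n+2) = (n - 3) / ((n+1)(n+2)) * a_n; check: a_0 = 1, a_1 = 2, a_2 = -3/2, a_3 = -2/3, a_4 = 1/8, a_5 = 0


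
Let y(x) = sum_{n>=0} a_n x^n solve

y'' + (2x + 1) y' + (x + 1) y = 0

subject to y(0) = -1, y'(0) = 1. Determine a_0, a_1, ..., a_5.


Ansatz: y(x) = sum_{n>=0} a_n x^n, so y'(x) = sum_{n>=1} n a_n x^(n-1) and y''(x) = sum_{n>=2} n(n-1) a_n x^(n-2).
Substitute into P(x) y'' + Q(x) y' + R(x) y = 0 with P(x) = 1, Q(x) = 2x + 1, R(x) = x + 1, and match powers of x.
Initial conditions: a_0 = -1, a_1 = 1.
Setting the coefficient of each power of x to zero and solving order by order (substituting the coefficients already found):
  x^0: 2 a_2 + a_1 + a_0 = 0  ->  2 a_2 = -a_1 - a_0 = 0  ->  a_2 = 0
  x^1: 6 a_3 + 2 a_2 + 3 a_1 + a_0 = 0  ->  6 a_3 = -2 a_2 - 3 a_1 - a_0 = -2  ->  a_3 = -1/3
  x^2: 12 a_4 + 3 a_3 + 5 a_2 + a_1 = 0  ->  12 a_4 = -3 a_3 - 5 a_2 - a_1 = 0  ->  a_4 = 0
  x^3: 20 a_5 + 4 a_4 + 7 a_3 + a_2 = 0  ->  20 a_5 = -4 a_4 - 7 a_3 - a_2 = 7/3  ->  a_5 = 7/60
Truncated series: y(x) = -1 + x - (1/3) x^3 + (7/60) x^5 + O(x^6).

a_0 = -1; a_1 = 1; a_2 = 0; a_3 = -1/3; a_4 = 0; a_5 = 7/60
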